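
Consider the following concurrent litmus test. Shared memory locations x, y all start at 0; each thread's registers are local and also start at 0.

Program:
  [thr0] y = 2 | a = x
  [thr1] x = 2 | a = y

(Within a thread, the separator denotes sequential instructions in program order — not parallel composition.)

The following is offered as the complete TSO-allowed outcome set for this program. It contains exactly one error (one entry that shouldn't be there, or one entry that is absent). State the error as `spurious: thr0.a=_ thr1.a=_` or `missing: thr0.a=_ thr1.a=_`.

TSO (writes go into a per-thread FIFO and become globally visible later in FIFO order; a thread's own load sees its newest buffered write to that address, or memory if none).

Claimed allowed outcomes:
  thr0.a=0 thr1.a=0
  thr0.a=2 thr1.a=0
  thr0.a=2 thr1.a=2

outcome vector order: (thr0.a,thr1.a)
TSO: 4 outcomes — {0/0, 0/2, 2/0, 2/2}
TSO∖claimed = {0/2}

missing: thr0.a=0 thr1.a=2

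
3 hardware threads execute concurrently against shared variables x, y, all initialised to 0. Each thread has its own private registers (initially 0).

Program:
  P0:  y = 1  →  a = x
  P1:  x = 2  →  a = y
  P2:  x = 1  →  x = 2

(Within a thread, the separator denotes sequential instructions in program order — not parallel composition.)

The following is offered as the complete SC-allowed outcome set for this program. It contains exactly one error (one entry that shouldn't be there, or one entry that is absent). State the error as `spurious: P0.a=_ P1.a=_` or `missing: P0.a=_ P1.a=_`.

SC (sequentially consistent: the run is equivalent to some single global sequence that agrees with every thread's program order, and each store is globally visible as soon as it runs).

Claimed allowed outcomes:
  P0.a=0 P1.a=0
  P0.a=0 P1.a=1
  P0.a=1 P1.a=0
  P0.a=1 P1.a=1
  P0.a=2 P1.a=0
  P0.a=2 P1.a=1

outcome vector order: (P0.a,P1.a)
SC (5): 0/1; 1/0; 1/1; 2/0; 2/1
claimed∖SC = {0/0}

spurious: P0.a=0 P1.a=0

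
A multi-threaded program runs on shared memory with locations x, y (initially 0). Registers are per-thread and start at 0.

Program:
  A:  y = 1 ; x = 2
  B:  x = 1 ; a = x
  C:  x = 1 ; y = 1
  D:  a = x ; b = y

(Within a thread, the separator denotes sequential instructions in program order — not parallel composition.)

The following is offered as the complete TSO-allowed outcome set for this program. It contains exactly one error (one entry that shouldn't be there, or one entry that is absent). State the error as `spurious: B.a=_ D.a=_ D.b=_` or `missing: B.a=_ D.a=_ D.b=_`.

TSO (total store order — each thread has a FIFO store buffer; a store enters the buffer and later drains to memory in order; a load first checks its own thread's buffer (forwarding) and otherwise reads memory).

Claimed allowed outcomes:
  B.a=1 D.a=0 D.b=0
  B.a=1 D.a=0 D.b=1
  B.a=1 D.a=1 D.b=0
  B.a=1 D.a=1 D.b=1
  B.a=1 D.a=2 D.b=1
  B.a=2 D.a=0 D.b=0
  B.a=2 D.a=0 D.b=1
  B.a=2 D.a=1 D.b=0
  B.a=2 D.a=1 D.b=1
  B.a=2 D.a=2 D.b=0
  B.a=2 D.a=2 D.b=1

spurious: B.a=2 D.a=2 D.b=0

outcome vector order: (B.a,D.a,D.b)
TSO: 10 outcomes — {(1,0,0); (1,0,1); (1,1,0); (1,1,1); (1,2,1); (2,0,0); (2,0,1); (2,1,0); (2,1,1); (2,2,1)}
claimed∖TSO = {(2,2,0)}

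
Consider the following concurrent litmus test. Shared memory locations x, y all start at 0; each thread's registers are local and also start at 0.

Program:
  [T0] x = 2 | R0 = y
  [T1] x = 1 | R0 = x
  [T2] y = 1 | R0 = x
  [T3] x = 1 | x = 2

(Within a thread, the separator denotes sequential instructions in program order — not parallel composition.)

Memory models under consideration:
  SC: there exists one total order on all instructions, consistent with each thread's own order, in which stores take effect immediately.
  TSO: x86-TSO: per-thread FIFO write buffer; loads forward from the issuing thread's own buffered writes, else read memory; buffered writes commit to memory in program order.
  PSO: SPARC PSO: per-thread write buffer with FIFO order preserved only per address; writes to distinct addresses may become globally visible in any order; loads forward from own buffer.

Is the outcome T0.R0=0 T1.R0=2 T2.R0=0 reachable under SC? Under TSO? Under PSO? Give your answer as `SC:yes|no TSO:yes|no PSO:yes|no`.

SC:no TSO:yes PSO:yes

outcome vector order: (T0.R0,T1.R0,T2.R0)
[SC] allowed = {0/1/1; 0/1/2; 0/2/1; 0/2/2; 1/1/0; 1/1/1; 1/1/2; 1/2/0; 1/2/1; 1/2/2}
[TSO] allowed = {0/1/0; 0/1/1; 0/1/2; 0/2/0; 0/2/1; 0/2/2; 1/1/0; 1/1/1; 1/1/2; 1/2/0; 1/2/1; 1/2/2}
[PSO] allowed = {0/1/0; 0/1/1; 0/1/2; 0/2/0; 0/2/1; 0/2/2; 1/1/0; 1/1/1; 1/1/2; 1/2/0; 1/2/1; 1/2/2}
target 0/2/0 ∈ {TSO,PSO}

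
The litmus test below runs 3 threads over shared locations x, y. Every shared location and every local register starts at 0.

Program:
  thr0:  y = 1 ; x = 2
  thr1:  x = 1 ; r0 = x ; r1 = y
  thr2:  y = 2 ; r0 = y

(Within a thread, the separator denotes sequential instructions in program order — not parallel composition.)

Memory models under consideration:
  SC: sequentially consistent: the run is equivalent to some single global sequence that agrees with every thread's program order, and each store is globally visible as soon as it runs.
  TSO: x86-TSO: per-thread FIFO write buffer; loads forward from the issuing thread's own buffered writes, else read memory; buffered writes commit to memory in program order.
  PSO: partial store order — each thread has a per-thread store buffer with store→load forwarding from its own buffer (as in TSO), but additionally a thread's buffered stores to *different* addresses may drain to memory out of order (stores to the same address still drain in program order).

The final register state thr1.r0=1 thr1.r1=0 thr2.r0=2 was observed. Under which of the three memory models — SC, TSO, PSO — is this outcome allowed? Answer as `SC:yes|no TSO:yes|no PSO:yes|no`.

SC:yes TSO:yes PSO:yes

outcome vector order: (thr1.r0,thr1.r1,thr2.r0)
[SC] allowed = {1/0/1, 1/0/2, 1/1/1, 1/1/2, 1/2/1, 1/2/2, 2/1/1, 2/1/2, 2/2/2}
[TSO] allowed = {1/0/1, 1/0/2, 1/1/1, 1/1/2, 1/2/1, 1/2/2, 2/1/1, 2/1/2, 2/2/2}
[PSO] allowed = {1/0/1, 1/0/2, 1/1/1, 1/1/2, 1/2/1, 1/2/2, 2/0/1, 2/0/2, 2/1/1, 2/1/2, 2/2/1, 2/2/2}
target 1/0/2 ∈ {SC,TSO,PSO}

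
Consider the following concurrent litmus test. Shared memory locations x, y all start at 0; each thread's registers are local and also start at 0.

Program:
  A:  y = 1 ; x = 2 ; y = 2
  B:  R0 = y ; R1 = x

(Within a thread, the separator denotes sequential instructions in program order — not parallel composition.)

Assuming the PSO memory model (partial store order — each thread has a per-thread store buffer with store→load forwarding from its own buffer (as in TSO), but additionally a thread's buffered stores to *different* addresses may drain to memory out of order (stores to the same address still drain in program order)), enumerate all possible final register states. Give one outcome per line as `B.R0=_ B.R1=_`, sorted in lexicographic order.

B.R0=0 B.R1=0
B.R0=0 B.R1=2
B.R0=1 B.R1=0
B.R0=1 B.R1=2
B.R0=2 B.R1=0
B.R0=2 B.R1=2

outcome vector order: (B.R0,B.R1)
|PSO outcomes| = 6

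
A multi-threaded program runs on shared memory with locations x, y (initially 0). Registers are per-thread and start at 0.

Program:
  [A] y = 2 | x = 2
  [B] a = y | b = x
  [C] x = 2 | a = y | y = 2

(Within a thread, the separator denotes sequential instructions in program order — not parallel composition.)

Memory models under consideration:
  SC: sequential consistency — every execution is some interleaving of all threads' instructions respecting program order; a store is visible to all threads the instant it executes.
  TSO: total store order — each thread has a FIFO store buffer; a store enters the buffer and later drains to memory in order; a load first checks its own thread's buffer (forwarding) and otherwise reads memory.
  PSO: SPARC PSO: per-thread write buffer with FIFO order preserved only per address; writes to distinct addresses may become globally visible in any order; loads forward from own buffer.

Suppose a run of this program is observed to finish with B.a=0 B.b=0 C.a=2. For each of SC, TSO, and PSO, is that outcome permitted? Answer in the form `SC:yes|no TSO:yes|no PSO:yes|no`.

outcome vector order: (B.a,B.b,C.a)
under SC → (0,0,0) (0,0,2) (0,2,0) (0,2,2) (2,0,2) (2,2,0) (2,2,2)
under TSO → (0,0,0) (0,0,2) (0,2,0) (0,2,2) (2,0,0) (2,0,2) (2,2,0) (2,2,2)
under PSO → (0,0,0) (0,0,2) (0,2,0) (0,2,2) (2,0,0) (2,0,2) (2,2,0) (2,2,2)
target (0,0,2) ∈ {SC,TSO,PSO}

SC:yes TSO:yes PSO:yes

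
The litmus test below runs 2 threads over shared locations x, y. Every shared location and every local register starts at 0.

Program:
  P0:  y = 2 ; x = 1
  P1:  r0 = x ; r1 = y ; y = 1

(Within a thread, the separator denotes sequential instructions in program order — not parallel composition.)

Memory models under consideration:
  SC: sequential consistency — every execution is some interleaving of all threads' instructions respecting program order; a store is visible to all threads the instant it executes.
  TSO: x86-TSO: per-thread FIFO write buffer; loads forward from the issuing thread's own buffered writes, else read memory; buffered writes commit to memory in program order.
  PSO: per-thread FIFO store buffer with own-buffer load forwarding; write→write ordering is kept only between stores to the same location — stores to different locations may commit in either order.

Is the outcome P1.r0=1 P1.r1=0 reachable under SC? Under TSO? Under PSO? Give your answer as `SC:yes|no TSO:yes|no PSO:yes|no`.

SC:no TSO:no PSO:yes

outcome vector order: (P1.r0,P1.r1)
SC: 3 outcomes — {<0 0>, <0 2>, <1 2>}
TSO: 3 outcomes — {<0 0>, <0 2>, <1 2>}
PSO: 4 outcomes — {<0 0>, <0 2>, <1 0>, <1 2>}
target <1 0> ∈ {PSO}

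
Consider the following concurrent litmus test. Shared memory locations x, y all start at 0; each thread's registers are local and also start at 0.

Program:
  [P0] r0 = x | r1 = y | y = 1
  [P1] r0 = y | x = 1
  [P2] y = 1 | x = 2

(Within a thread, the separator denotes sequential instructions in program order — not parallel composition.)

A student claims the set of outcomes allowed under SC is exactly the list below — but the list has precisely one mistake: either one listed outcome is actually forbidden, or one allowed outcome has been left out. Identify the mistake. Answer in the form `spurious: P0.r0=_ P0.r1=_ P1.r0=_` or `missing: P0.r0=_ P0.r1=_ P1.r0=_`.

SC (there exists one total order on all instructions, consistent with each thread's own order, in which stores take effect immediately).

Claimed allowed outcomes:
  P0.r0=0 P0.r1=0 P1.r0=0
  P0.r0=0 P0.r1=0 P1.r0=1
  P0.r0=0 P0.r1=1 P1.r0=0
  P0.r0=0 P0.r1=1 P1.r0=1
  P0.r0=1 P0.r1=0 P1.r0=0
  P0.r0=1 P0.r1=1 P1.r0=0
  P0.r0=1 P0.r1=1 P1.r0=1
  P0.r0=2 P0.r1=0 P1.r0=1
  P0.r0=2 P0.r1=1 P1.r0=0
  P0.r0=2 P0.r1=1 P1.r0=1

spurious: P0.r0=2 P0.r1=0 P1.r0=1

outcome vector order: (P0.r0,P0.r1,P1.r0)
[SC] allowed = {000 001 010 011 100 110 111 210 211}
claimed∖SC = {201}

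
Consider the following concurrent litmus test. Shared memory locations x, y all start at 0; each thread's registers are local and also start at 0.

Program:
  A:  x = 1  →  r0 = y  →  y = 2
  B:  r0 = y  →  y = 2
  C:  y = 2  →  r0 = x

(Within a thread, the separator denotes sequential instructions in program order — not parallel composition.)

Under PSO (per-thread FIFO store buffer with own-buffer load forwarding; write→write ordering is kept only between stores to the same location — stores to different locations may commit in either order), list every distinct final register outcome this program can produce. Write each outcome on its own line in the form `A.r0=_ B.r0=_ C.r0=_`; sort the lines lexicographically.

outcome vector order: (A.r0,B.r0,C.r0)
|PSO outcomes| = 8

A.r0=0 B.r0=0 C.r0=0
A.r0=0 B.r0=0 C.r0=1
A.r0=0 B.r0=2 C.r0=0
A.r0=0 B.r0=2 C.r0=1
A.r0=2 B.r0=0 C.r0=0
A.r0=2 B.r0=0 C.r0=1
A.r0=2 B.r0=2 C.r0=0
A.r0=2 B.r0=2 C.r0=1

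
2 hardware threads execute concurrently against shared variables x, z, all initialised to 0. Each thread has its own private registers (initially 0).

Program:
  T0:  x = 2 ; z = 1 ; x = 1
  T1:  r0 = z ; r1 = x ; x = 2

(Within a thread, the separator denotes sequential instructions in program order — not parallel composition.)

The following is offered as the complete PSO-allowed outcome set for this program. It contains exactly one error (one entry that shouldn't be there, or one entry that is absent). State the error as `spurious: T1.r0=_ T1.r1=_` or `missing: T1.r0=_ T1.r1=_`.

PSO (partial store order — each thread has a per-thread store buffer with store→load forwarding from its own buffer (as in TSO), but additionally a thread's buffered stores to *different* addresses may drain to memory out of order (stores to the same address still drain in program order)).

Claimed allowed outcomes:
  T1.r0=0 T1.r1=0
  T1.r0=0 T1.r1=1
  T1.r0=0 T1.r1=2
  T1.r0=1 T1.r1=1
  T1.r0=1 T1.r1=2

missing: T1.r0=1 T1.r1=0

outcome vector order: (T1.r0,T1.r1)
PSO (6): 00 01 02 10 11 12
PSO∖claimed = {10}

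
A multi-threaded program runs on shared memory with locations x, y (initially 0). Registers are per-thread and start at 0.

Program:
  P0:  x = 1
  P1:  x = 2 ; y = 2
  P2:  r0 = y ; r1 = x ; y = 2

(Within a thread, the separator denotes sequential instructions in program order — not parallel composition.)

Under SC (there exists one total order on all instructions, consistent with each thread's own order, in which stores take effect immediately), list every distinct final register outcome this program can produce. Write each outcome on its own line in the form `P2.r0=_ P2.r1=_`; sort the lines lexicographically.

outcome vector order: (P2.r0,P2.r1)
|SC outcomes| = 5

P2.r0=0 P2.r1=0
P2.r0=0 P2.r1=1
P2.r0=0 P2.r1=2
P2.r0=2 P2.r1=1
P2.r0=2 P2.r1=2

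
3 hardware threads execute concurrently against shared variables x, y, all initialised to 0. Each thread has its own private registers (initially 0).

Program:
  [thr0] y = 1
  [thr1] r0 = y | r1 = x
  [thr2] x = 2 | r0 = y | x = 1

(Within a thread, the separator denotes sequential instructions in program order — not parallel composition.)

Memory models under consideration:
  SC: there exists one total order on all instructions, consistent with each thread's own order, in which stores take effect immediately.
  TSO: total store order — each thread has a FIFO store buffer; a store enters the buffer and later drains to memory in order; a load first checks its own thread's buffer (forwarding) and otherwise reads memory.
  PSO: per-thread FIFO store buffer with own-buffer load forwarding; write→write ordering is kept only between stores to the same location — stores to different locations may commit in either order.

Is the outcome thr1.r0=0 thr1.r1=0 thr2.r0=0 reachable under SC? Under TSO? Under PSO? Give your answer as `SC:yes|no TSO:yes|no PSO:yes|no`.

outcome vector order: (thr1.r0,thr1.r1,thr2.r0)
SC: 11 outcomes — {<0 0 0>; <0 0 1>; <0 1 0>; <0 1 1>; <0 2 0>; <0 2 1>; <1 0 1>; <1 1 0>; <1 1 1>; <1 2 0>; <1 2 1>}
TSO: 12 outcomes — {<0 0 0>; <0 0 1>; <0 1 0>; <0 1 1>; <0 2 0>; <0 2 1>; <1 0 0>; <1 0 1>; <1 1 0>; <1 1 1>; <1 2 0>; <1 2 1>}
PSO: 12 outcomes — {<0 0 0>; <0 0 1>; <0 1 0>; <0 1 1>; <0 2 0>; <0 2 1>; <1 0 0>; <1 0 1>; <1 1 0>; <1 1 1>; <1 2 0>; <1 2 1>}
target <0 0 0> ∈ {SC,TSO,PSO}

SC:yes TSO:yes PSO:yes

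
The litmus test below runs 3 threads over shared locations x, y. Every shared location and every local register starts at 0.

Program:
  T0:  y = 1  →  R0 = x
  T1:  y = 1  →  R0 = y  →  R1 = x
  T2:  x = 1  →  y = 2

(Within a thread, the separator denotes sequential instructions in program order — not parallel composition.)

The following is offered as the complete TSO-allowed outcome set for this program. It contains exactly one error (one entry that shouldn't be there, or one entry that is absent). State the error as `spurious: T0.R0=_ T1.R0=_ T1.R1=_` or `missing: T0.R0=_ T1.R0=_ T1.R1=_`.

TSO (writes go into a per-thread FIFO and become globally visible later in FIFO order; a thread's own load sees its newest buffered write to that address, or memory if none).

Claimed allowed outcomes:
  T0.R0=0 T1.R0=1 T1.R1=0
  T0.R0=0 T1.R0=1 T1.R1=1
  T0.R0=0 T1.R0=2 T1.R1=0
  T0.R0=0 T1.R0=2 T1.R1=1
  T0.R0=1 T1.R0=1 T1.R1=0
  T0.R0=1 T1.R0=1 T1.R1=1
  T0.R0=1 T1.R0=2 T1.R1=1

spurious: T0.R0=0 T1.R0=2 T1.R1=0

outcome vector order: (T0.R0,T1.R0,T1.R1)
under TSO → 010 011 021 110 111 121
claimed∖TSO = {020}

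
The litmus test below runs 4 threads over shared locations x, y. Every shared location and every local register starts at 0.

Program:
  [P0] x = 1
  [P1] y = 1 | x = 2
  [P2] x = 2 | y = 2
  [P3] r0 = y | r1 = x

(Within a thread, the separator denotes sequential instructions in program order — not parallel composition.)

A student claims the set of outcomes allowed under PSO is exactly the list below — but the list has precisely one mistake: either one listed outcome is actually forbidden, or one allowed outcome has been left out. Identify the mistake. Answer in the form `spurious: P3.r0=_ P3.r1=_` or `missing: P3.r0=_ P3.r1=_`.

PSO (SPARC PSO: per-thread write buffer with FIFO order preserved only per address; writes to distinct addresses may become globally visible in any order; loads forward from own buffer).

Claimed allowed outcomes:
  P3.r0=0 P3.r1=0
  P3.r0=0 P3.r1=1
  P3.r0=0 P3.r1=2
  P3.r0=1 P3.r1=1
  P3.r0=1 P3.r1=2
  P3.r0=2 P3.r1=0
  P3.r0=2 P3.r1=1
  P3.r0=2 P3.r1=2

outcome vector order: (P3.r0,P3.r1)
PSO (9): 0/0, 0/1, 0/2, 1/0, 1/1, 1/2, 2/0, 2/1, 2/2
PSO∖claimed = {1/0}

missing: P3.r0=1 P3.r1=0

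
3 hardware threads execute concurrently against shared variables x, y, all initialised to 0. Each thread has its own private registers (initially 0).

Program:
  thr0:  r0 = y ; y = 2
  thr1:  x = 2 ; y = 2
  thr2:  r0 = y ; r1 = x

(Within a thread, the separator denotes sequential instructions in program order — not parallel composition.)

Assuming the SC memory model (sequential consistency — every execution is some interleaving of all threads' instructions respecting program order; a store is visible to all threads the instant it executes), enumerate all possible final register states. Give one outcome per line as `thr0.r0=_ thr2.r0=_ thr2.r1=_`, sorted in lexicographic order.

thr0.r0=0 thr2.r0=0 thr2.r1=0
thr0.r0=0 thr2.r0=0 thr2.r1=2
thr0.r0=0 thr2.r0=2 thr2.r1=0
thr0.r0=0 thr2.r0=2 thr2.r1=2
thr0.r0=2 thr2.r0=0 thr2.r1=0
thr0.r0=2 thr2.r0=0 thr2.r1=2
thr0.r0=2 thr2.r0=2 thr2.r1=2

outcome vector order: (thr0.r0,thr2.r0,thr2.r1)
|SC outcomes| = 7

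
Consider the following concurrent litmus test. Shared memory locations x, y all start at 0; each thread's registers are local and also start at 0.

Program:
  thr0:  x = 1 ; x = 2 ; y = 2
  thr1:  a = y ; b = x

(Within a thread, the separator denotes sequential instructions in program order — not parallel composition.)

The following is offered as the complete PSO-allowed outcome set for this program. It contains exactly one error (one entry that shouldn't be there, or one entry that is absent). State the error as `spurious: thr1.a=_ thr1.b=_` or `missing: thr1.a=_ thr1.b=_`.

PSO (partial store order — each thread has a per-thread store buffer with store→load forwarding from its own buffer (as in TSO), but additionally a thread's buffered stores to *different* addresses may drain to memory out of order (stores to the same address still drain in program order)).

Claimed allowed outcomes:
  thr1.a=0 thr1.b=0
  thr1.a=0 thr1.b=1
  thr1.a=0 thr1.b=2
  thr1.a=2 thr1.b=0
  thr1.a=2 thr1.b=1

outcome vector order: (thr1.a,thr1.b)
[PSO] allowed = {00 01 02 20 21 22}
PSO∖claimed = {22}

missing: thr1.a=2 thr1.b=2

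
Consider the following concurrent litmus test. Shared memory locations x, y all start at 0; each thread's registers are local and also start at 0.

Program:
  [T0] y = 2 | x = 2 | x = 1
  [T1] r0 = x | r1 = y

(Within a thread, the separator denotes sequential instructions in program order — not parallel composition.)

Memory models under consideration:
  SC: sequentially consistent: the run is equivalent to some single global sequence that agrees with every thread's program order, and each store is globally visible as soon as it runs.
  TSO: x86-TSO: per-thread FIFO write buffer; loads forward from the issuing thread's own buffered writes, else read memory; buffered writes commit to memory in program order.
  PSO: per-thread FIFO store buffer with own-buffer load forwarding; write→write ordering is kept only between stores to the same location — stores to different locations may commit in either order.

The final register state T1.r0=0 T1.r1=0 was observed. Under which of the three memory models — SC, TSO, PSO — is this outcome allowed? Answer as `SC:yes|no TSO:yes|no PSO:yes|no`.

outcome vector order: (T1.r0,T1.r1)
SC: 4 outcomes — {00, 02, 12, 22}
TSO: 4 outcomes — {00, 02, 12, 22}
PSO: 6 outcomes — {00, 02, 10, 12, 20, 22}
target 00 ∈ {SC,TSO,PSO}

SC:yes TSO:yes PSO:yes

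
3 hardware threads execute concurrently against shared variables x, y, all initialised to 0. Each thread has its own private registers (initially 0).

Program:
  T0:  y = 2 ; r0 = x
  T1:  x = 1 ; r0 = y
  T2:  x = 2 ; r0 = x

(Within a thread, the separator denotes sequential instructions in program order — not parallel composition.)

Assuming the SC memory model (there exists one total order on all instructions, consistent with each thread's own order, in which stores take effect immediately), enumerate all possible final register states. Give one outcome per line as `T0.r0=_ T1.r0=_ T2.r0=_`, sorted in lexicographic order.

outcome vector order: (T0.r0,T1.r0,T2.r0)
|SC outcomes| = 9

T0.r0=0 T1.r0=2 T2.r0=1
T0.r0=0 T1.r0=2 T2.r0=2
T0.r0=1 T1.r0=0 T2.r0=1
T0.r0=1 T1.r0=0 T2.r0=2
T0.r0=1 T1.r0=2 T2.r0=1
T0.r0=1 T1.r0=2 T2.r0=2
T0.r0=2 T1.r0=0 T2.r0=2
T0.r0=2 T1.r0=2 T2.r0=1
T0.r0=2 T1.r0=2 T2.r0=2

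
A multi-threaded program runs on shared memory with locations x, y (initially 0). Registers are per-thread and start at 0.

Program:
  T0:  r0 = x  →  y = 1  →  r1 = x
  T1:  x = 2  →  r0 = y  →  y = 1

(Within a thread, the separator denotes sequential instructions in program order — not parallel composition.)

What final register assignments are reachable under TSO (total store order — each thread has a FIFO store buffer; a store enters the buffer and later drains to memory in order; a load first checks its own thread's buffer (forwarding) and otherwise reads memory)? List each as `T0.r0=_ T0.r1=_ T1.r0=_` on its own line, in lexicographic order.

T0.r0=0 T0.r1=0 T1.r0=0
T0.r0=0 T0.r1=0 T1.r0=1
T0.r0=0 T0.r1=2 T1.r0=0
T0.r0=0 T0.r1=2 T1.r0=1
T0.r0=2 T0.r1=2 T1.r0=0
T0.r0=2 T0.r1=2 T1.r0=1

outcome vector order: (T0.r0,T0.r1,T1.r0)
|TSO outcomes| = 6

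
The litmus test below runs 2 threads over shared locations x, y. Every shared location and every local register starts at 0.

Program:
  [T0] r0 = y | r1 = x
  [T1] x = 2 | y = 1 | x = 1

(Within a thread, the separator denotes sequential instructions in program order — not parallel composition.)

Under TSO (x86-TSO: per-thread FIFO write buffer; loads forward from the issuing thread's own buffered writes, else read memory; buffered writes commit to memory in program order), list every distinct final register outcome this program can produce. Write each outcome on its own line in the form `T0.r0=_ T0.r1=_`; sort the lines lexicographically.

outcome vector order: (T0.r0,T0.r1)
|TSO outcomes| = 5

T0.r0=0 T0.r1=0
T0.r0=0 T0.r1=1
T0.r0=0 T0.r1=2
T0.r0=1 T0.r1=1
T0.r0=1 T0.r1=2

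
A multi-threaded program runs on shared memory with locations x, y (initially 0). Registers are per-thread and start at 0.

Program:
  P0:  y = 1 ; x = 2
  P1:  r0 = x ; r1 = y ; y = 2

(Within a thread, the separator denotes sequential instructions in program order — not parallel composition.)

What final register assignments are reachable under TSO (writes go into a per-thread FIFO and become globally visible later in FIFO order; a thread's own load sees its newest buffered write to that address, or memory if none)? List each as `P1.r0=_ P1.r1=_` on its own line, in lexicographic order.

P1.r0=0 P1.r1=0
P1.r0=0 P1.r1=1
P1.r0=2 P1.r1=1

outcome vector order: (P1.r0,P1.r1)
|TSO outcomes| = 3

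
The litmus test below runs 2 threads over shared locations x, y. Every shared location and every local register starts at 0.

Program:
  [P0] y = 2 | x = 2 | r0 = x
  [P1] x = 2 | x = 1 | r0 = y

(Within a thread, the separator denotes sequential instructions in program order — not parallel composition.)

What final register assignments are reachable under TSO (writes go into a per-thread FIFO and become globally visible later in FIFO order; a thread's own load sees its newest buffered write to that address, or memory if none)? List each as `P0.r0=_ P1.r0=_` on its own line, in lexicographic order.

P0.r0=1 P1.r0=0
P0.r0=1 P1.r0=2
P0.r0=2 P1.r0=0
P0.r0=2 P1.r0=2

outcome vector order: (P0.r0,P1.r0)
|TSO outcomes| = 4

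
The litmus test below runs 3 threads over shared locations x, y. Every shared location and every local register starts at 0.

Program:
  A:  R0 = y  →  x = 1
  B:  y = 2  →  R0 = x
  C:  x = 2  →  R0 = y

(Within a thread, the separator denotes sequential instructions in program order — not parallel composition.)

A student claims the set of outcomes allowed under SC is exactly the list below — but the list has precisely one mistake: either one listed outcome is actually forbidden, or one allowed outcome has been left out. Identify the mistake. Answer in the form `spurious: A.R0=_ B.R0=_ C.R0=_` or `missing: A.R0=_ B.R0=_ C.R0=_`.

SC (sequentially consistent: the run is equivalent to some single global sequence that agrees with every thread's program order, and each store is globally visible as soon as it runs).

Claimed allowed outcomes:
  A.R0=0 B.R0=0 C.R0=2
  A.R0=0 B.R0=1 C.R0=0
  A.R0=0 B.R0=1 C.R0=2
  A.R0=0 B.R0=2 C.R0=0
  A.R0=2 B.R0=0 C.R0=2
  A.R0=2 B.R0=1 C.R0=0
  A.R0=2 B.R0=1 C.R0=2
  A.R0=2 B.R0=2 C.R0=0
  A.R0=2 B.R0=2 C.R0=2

outcome vector order: (A.R0,B.R0,C.R0)
SC: 10 outcomes — {0/0/2; 0/1/0; 0/1/2; 0/2/0; 0/2/2; 2/0/2; 2/1/0; 2/1/2; 2/2/0; 2/2/2}
SC∖claimed = {0/2/2}

missing: A.R0=0 B.R0=2 C.R0=2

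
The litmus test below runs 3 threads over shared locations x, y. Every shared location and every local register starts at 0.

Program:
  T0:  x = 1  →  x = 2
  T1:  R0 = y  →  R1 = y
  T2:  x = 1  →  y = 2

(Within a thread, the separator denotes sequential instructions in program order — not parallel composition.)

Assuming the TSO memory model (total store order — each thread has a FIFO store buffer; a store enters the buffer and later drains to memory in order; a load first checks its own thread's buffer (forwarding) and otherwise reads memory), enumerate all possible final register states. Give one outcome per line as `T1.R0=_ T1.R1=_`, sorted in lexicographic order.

T1.R0=0 T1.R1=0
T1.R0=0 T1.R1=2
T1.R0=2 T1.R1=2

outcome vector order: (T1.R0,T1.R1)
|TSO outcomes| = 3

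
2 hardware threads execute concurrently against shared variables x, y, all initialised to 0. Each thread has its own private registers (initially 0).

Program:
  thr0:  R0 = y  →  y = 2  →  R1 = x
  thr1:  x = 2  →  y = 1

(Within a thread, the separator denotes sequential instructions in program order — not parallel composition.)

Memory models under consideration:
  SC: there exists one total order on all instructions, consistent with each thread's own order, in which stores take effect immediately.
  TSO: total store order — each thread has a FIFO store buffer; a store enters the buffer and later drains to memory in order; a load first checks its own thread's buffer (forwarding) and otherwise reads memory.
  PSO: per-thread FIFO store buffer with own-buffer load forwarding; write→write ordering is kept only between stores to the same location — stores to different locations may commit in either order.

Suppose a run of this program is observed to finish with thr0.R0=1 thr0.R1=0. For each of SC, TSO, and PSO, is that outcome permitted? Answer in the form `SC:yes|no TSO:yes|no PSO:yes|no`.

SC:no TSO:no PSO:yes

outcome vector order: (thr0.R0,thr0.R1)
SC: 3 outcomes — {(0,0), (0,2), (1,2)}
TSO: 3 outcomes — {(0,0), (0,2), (1,2)}
PSO: 4 outcomes — {(0,0), (0,2), (1,0), (1,2)}
target (1,0) ∈ {PSO}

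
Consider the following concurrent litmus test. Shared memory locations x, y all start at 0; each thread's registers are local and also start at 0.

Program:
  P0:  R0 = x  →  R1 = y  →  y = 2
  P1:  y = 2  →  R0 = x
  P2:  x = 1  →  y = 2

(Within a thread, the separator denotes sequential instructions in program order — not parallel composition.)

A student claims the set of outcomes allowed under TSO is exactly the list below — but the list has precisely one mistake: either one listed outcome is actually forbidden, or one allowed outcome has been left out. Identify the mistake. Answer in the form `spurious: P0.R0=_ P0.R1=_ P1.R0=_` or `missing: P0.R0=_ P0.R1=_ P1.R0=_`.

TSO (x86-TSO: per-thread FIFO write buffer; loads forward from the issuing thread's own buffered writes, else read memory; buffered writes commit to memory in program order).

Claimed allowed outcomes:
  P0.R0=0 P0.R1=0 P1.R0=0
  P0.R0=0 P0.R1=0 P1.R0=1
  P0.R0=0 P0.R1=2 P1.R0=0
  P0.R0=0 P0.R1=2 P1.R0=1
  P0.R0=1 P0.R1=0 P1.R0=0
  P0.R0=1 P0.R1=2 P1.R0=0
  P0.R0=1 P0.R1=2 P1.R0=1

missing: P0.R0=1 P0.R1=0 P1.R0=1

outcome vector order: (P0.R0,P0.R1,P1.R0)
TSO (8): 000 001 020 021 100 101 120 121
TSO∖claimed = {101}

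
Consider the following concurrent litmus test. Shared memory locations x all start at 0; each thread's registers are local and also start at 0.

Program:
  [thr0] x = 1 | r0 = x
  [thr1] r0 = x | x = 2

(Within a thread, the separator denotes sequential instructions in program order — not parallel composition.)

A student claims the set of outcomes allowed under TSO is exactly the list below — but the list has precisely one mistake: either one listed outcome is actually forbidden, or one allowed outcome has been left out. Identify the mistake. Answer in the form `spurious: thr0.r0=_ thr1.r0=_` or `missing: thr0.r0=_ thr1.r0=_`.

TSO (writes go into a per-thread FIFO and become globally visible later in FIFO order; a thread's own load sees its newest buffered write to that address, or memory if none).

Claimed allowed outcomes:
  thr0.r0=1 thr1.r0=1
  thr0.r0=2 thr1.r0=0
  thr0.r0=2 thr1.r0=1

outcome vector order: (thr0.r0,thr1.r0)
[TSO] allowed = {10, 11, 20, 21}
TSO∖claimed = {10}

missing: thr0.r0=1 thr1.r0=0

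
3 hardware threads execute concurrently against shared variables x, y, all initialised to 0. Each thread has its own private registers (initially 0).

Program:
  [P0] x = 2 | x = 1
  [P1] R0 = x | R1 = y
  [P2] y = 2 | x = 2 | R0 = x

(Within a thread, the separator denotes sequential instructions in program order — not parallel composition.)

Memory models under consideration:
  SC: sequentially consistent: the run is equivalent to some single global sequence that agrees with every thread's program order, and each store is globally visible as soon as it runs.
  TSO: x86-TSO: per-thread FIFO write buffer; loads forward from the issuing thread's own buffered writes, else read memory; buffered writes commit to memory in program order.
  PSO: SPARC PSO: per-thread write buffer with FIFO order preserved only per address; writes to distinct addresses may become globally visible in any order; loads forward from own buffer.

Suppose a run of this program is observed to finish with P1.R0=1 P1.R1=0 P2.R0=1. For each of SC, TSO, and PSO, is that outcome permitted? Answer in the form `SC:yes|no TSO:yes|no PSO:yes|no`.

outcome vector order: (P1.R0,P1.R1,P2.R0)
SC (11): 0/0/1, 0/0/2, 0/2/1, 0/2/2, 1/0/2, 1/2/1, 1/2/2, 2/0/1, 2/0/2, 2/2/1, 2/2/2
TSO (11): 0/0/1, 0/0/2, 0/2/1, 0/2/2, 1/0/2, 1/2/1, 1/2/2, 2/0/1, 2/0/2, 2/2/1, 2/2/2
PSO (12): 0/0/1, 0/0/2, 0/2/1, 0/2/2, 1/0/1, 1/0/2, 1/2/1, 1/2/2, 2/0/1, 2/0/2, 2/2/1, 2/2/2
target 1/0/1 ∈ {PSO}

SC:no TSO:no PSO:yes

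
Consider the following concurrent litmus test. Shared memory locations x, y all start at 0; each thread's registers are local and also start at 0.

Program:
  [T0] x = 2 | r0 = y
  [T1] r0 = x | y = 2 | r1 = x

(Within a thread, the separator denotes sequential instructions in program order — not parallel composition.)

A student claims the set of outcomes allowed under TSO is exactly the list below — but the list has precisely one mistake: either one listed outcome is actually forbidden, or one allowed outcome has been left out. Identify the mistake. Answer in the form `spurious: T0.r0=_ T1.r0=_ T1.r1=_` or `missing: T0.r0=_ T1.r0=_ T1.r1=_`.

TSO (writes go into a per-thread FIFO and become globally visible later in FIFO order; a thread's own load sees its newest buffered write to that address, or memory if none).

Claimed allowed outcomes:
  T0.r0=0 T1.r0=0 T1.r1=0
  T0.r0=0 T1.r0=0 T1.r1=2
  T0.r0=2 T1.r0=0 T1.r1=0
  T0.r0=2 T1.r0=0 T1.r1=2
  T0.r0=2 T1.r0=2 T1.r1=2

outcome vector order: (T0.r0,T1.r0,T1.r1)
TSO (6): <0 0 0> <0 0 2> <0 2 2> <2 0 0> <2 0 2> <2 2 2>
TSO∖claimed = {<0 2 2>}

missing: T0.r0=0 T1.r0=2 T1.r1=2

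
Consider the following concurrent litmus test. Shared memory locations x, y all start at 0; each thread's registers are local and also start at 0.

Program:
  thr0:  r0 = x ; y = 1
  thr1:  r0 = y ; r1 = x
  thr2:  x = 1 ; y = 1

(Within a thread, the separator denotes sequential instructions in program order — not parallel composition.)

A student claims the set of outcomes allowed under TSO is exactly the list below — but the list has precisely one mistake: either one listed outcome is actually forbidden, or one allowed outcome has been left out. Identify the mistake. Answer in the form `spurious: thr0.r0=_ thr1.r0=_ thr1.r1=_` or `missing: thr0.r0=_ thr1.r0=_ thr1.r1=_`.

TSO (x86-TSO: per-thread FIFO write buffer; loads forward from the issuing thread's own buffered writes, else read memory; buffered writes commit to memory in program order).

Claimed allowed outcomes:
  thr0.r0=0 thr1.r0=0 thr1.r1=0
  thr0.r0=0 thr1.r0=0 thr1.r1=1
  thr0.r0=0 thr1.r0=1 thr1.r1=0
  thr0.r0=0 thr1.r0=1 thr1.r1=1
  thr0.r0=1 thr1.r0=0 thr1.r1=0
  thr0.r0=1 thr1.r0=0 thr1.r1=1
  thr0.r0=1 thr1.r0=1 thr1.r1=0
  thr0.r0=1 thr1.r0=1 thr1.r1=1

outcome vector order: (thr0.r0,thr1.r0,thr1.r1)
TSO: 7 outcomes — {<0 0 0> <0 0 1> <0 1 0> <0 1 1> <1 0 0> <1 0 1> <1 1 1>}
claimed∖TSO = {<1 1 0>}

spurious: thr0.r0=1 thr1.r0=1 thr1.r1=0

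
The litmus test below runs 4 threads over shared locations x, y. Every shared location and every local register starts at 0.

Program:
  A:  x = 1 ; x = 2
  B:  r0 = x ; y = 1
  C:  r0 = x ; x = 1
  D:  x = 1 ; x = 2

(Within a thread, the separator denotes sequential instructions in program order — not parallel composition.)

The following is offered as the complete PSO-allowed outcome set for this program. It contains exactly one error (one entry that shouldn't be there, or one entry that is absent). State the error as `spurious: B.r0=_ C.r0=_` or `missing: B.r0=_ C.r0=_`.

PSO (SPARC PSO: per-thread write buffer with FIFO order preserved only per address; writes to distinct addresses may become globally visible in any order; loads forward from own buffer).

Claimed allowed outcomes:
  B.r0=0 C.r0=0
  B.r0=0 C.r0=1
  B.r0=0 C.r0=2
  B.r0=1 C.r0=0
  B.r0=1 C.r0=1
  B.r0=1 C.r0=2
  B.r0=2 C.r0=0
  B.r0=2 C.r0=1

outcome vector order: (B.r0,C.r0)
PSO: 9 outcomes — {00 01 02 10 11 12 20 21 22}
PSO∖claimed = {22}

missing: B.r0=2 C.r0=2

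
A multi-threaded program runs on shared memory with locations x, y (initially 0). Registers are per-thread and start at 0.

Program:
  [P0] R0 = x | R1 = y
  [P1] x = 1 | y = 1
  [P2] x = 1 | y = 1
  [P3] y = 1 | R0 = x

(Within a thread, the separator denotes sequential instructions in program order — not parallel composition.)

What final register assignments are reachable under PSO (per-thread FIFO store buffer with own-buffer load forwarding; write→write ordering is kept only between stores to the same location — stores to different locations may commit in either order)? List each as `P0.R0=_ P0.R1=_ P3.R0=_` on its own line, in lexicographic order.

P0.R0=0 P0.R1=0 P3.R0=0
P0.R0=0 P0.R1=0 P3.R0=1
P0.R0=0 P0.R1=1 P3.R0=0
P0.R0=0 P0.R1=1 P3.R0=1
P0.R0=1 P0.R1=0 P3.R0=0
P0.R0=1 P0.R1=0 P3.R0=1
P0.R0=1 P0.R1=1 P3.R0=0
P0.R0=1 P0.R1=1 P3.R0=1

outcome vector order: (P0.R0,P0.R1,P3.R0)
|PSO outcomes| = 8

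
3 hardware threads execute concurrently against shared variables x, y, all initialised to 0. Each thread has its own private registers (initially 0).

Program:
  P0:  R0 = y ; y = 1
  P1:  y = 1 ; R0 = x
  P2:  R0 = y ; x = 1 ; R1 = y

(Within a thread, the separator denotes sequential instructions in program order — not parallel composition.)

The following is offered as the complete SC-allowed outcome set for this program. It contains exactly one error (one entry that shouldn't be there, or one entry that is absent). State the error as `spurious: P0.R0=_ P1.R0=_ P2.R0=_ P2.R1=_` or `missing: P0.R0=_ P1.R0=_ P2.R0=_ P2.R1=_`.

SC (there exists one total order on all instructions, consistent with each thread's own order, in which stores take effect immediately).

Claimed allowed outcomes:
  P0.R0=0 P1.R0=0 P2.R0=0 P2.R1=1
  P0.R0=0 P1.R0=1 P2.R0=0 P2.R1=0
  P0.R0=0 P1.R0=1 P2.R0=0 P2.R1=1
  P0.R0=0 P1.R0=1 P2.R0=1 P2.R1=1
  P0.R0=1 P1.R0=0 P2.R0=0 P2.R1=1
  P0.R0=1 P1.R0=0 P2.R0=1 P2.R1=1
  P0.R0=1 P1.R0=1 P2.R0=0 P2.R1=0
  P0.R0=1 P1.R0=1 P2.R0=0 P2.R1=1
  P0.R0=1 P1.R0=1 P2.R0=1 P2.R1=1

outcome vector order: (P0.R0,P1.R0,P2.R0,P2.R1)
under SC → 0/0/0/1; 0/0/1/1; 0/1/0/0; 0/1/0/1; 0/1/1/1; 1/0/0/1; 1/0/1/1; 1/1/0/0; 1/1/0/1; 1/1/1/1
SC∖claimed = {0/0/1/1}

missing: P0.R0=0 P1.R0=0 P2.R0=1 P2.R1=1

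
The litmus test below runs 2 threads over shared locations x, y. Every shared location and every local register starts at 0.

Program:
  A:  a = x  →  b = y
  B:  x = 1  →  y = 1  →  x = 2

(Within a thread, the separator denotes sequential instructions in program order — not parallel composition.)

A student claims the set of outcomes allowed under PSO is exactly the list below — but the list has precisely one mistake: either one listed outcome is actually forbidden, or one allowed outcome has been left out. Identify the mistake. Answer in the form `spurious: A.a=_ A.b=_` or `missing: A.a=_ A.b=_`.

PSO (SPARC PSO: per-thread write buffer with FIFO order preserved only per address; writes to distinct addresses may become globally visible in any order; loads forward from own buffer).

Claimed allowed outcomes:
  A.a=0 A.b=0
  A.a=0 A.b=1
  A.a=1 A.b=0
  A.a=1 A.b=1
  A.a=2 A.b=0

missing: A.a=2 A.b=1

outcome vector order: (A.a,A.b)
PSO: 6 outcomes — {<0 0> <0 1> <1 0> <1 1> <2 0> <2 1>}
PSO∖claimed = {<2 1>}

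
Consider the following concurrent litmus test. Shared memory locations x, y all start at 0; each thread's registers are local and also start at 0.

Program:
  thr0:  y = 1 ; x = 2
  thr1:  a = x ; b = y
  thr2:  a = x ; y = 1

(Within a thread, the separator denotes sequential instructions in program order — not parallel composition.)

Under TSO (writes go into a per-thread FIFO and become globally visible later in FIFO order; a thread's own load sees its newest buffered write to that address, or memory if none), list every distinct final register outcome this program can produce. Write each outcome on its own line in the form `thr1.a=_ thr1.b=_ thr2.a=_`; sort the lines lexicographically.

outcome vector order: (thr1.a,thr1.b,thr2.a)
|TSO outcomes| = 6

thr1.a=0 thr1.b=0 thr2.a=0
thr1.a=0 thr1.b=0 thr2.a=2
thr1.a=0 thr1.b=1 thr2.a=0
thr1.a=0 thr1.b=1 thr2.a=2
thr1.a=2 thr1.b=1 thr2.a=0
thr1.a=2 thr1.b=1 thr2.a=2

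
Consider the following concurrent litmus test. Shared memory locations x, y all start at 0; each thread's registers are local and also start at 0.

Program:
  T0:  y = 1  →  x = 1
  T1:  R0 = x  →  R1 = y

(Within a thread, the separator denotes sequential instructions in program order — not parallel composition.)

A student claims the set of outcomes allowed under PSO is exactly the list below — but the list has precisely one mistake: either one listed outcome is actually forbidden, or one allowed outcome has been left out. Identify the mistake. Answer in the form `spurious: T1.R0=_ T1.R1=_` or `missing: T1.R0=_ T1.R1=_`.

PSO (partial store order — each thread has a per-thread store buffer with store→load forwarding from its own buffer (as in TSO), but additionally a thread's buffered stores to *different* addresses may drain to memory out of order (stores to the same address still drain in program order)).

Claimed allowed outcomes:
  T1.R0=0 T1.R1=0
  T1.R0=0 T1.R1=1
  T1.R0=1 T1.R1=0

outcome vector order: (T1.R0,T1.R1)
under PSO → 0/0; 0/1; 1/0; 1/1
PSO∖claimed = {1/1}

missing: T1.R0=1 T1.R1=1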